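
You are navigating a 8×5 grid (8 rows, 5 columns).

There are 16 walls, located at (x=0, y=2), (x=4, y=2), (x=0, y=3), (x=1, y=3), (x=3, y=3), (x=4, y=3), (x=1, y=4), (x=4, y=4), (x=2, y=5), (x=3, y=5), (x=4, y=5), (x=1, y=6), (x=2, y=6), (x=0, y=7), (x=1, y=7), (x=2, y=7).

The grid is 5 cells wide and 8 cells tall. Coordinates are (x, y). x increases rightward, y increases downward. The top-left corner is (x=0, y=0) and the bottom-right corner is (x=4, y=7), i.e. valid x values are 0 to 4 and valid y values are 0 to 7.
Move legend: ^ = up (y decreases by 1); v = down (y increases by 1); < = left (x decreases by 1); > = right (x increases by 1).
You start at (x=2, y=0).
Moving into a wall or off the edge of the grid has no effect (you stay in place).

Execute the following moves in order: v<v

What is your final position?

Start: (x=2, y=0)
  v (down): (x=2, y=0) -> (x=2, y=1)
  < (left): (x=2, y=1) -> (x=1, y=1)
  v (down): (x=1, y=1) -> (x=1, y=2)
Final: (x=1, y=2)

Answer: Final position: (x=1, y=2)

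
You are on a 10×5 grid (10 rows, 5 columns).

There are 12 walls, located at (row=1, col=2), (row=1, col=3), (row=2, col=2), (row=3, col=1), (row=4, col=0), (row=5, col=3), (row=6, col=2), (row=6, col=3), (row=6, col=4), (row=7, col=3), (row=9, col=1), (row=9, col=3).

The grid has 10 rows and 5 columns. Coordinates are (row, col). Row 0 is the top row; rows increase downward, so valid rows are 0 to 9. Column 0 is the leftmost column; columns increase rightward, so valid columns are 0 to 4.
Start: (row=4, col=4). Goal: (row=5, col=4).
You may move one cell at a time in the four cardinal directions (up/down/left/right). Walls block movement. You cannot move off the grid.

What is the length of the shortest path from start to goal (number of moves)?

BFS from (row=4, col=4) until reaching (row=5, col=4):
  Distance 0: (row=4, col=4)
  Distance 1: (row=3, col=4), (row=4, col=3), (row=5, col=4)  <- goal reached here
One shortest path (1 moves): (row=4, col=4) -> (row=5, col=4)

Answer: Shortest path length: 1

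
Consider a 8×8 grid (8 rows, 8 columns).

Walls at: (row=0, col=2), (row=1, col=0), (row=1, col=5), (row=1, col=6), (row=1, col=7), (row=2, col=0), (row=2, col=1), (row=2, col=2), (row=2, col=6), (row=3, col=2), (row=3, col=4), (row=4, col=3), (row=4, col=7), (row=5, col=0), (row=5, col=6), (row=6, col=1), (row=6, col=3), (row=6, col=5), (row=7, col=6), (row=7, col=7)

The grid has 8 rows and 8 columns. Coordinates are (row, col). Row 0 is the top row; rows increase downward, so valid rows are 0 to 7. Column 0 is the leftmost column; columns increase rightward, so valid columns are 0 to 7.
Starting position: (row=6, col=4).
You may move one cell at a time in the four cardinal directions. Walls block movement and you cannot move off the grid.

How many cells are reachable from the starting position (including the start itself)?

Answer: Reachable cells: 41

Derivation:
BFS flood-fill from (row=6, col=4):
  Distance 0: (row=6, col=4)
  Distance 1: (row=5, col=4), (row=7, col=4)
  Distance 2: (row=4, col=4), (row=5, col=3), (row=5, col=5), (row=7, col=3), (row=7, col=5)
  Distance 3: (row=4, col=5), (row=5, col=2), (row=7, col=2)
  Distance 4: (row=3, col=5), (row=4, col=2), (row=4, col=6), (row=5, col=1), (row=6, col=2), (row=7, col=1)
  Distance 5: (row=2, col=5), (row=3, col=6), (row=4, col=1), (row=7, col=0)
  Distance 6: (row=2, col=4), (row=3, col=1), (row=3, col=7), (row=4, col=0), (row=6, col=0)
  Distance 7: (row=1, col=4), (row=2, col=3), (row=2, col=7), (row=3, col=0)
  Distance 8: (row=0, col=4), (row=1, col=3), (row=3, col=3)
  Distance 9: (row=0, col=3), (row=0, col=5), (row=1, col=2)
  Distance 10: (row=0, col=6), (row=1, col=1)
  Distance 11: (row=0, col=1), (row=0, col=7)
  Distance 12: (row=0, col=0)
Total reachable: 41 (grid has 44 open cells total)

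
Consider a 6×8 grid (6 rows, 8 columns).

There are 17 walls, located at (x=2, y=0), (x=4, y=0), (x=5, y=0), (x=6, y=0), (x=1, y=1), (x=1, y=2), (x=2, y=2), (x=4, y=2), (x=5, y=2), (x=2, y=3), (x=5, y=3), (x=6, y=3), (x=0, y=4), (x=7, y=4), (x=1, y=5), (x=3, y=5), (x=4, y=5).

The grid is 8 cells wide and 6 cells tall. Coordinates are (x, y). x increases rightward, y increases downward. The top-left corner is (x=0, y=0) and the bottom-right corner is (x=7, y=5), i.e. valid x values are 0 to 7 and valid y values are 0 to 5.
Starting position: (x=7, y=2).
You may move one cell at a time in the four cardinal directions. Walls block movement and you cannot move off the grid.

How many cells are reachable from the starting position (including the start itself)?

Answer: Reachable cells: 30

Derivation:
BFS flood-fill from (x=7, y=2):
  Distance 0: (x=7, y=2)
  Distance 1: (x=7, y=1), (x=6, y=2), (x=7, y=3)
  Distance 2: (x=7, y=0), (x=6, y=1)
  Distance 3: (x=5, y=1)
  Distance 4: (x=4, y=1)
  Distance 5: (x=3, y=1)
  Distance 6: (x=3, y=0), (x=2, y=1), (x=3, y=2)
  Distance 7: (x=3, y=3)
  Distance 8: (x=4, y=3), (x=3, y=4)
  Distance 9: (x=2, y=4), (x=4, y=4)
  Distance 10: (x=1, y=4), (x=5, y=4), (x=2, y=5)
  Distance 11: (x=1, y=3), (x=6, y=4), (x=5, y=5)
  Distance 12: (x=0, y=3), (x=6, y=5)
  Distance 13: (x=0, y=2), (x=7, y=5)
  Distance 14: (x=0, y=1)
  Distance 15: (x=0, y=0)
  Distance 16: (x=1, y=0)
Total reachable: 30 (grid has 31 open cells total)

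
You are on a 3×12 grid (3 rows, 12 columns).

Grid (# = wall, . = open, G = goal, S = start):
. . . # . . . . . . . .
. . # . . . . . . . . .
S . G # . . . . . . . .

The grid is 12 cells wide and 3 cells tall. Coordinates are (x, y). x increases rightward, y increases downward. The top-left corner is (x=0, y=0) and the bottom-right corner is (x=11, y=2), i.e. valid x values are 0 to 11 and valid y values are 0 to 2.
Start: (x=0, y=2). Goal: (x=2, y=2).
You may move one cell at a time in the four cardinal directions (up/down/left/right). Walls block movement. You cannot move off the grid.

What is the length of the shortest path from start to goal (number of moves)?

Answer: Shortest path length: 2

Derivation:
BFS from (x=0, y=2) until reaching (x=2, y=2):
  Distance 0: (x=0, y=2)
  Distance 1: (x=0, y=1), (x=1, y=2)
  Distance 2: (x=0, y=0), (x=1, y=1), (x=2, y=2)  <- goal reached here
One shortest path (2 moves): (x=0, y=2) -> (x=1, y=2) -> (x=2, y=2)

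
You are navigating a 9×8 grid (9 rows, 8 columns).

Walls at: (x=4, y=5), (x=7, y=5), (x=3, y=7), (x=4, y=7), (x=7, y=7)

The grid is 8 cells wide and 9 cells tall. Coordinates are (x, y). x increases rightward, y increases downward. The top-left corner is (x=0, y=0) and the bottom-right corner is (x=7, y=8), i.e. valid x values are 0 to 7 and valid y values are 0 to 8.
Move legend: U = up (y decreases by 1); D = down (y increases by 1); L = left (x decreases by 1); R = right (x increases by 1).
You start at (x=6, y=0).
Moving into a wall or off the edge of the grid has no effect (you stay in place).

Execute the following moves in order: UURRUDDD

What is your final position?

Start: (x=6, y=0)
  U (up): blocked, stay at (x=6, y=0)
  U (up): blocked, stay at (x=6, y=0)
  R (right): (x=6, y=0) -> (x=7, y=0)
  R (right): blocked, stay at (x=7, y=0)
  U (up): blocked, stay at (x=7, y=0)
  D (down): (x=7, y=0) -> (x=7, y=1)
  D (down): (x=7, y=1) -> (x=7, y=2)
  D (down): (x=7, y=2) -> (x=7, y=3)
Final: (x=7, y=3)

Answer: Final position: (x=7, y=3)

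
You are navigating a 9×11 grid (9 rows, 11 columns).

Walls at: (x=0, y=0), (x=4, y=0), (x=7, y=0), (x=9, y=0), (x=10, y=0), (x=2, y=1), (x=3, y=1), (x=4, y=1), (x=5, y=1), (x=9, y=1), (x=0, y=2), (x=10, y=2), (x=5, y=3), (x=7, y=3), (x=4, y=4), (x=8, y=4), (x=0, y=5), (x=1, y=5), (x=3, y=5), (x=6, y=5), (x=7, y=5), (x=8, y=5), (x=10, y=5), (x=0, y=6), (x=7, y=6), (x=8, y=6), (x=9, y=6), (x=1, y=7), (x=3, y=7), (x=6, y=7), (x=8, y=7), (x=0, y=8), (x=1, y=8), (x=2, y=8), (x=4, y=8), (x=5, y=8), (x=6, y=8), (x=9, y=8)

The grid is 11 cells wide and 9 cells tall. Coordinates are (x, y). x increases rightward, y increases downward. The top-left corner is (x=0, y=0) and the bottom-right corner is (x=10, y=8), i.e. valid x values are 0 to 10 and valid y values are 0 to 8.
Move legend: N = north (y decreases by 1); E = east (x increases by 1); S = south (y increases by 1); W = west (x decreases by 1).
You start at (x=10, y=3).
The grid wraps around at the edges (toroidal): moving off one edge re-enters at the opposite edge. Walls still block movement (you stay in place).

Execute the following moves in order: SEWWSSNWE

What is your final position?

Start: (x=10, y=3)
  S (south): (x=10, y=3) -> (x=10, y=4)
  E (east): (x=10, y=4) -> (x=0, y=4)
  W (west): (x=0, y=4) -> (x=10, y=4)
  W (west): (x=10, y=4) -> (x=9, y=4)
  S (south): (x=9, y=4) -> (x=9, y=5)
  S (south): blocked, stay at (x=9, y=5)
  N (north): (x=9, y=5) -> (x=9, y=4)
  W (west): blocked, stay at (x=9, y=4)
  E (east): (x=9, y=4) -> (x=10, y=4)
Final: (x=10, y=4)

Answer: Final position: (x=10, y=4)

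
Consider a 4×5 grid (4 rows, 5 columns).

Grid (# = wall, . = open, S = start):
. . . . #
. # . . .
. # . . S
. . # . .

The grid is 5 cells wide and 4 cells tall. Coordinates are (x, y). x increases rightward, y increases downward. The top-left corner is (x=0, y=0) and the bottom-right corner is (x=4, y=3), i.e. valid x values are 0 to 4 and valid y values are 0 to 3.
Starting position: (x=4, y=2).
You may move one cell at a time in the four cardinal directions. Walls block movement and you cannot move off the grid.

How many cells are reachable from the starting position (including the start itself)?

Answer: Reachable cells: 16

Derivation:
BFS flood-fill from (x=4, y=2):
  Distance 0: (x=4, y=2)
  Distance 1: (x=4, y=1), (x=3, y=2), (x=4, y=3)
  Distance 2: (x=3, y=1), (x=2, y=2), (x=3, y=3)
  Distance 3: (x=3, y=0), (x=2, y=1)
  Distance 4: (x=2, y=0)
  Distance 5: (x=1, y=0)
  Distance 6: (x=0, y=0)
  Distance 7: (x=0, y=1)
  Distance 8: (x=0, y=2)
  Distance 9: (x=0, y=3)
  Distance 10: (x=1, y=3)
Total reachable: 16 (grid has 16 open cells total)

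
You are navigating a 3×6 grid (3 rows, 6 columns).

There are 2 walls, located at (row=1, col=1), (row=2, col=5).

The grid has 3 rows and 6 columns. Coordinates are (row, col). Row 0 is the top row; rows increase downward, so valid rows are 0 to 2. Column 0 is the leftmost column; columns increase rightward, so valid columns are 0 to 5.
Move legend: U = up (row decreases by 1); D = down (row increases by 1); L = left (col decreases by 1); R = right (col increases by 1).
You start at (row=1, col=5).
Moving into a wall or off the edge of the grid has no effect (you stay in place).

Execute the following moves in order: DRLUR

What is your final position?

Answer: Final position: (row=0, col=5)

Derivation:
Start: (row=1, col=5)
  D (down): blocked, stay at (row=1, col=5)
  R (right): blocked, stay at (row=1, col=5)
  L (left): (row=1, col=5) -> (row=1, col=4)
  U (up): (row=1, col=4) -> (row=0, col=4)
  R (right): (row=0, col=4) -> (row=0, col=5)
Final: (row=0, col=5)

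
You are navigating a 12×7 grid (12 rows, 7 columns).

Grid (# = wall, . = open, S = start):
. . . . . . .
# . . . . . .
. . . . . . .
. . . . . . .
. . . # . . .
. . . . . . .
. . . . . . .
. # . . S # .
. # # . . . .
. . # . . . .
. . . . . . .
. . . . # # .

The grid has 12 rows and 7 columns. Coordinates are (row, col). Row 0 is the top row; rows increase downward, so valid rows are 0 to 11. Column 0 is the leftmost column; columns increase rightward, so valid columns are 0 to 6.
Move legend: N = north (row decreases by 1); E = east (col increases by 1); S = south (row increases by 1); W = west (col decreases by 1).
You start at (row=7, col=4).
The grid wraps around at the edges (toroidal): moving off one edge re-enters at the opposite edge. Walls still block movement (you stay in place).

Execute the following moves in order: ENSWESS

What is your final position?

Start: (row=7, col=4)
  E (east): blocked, stay at (row=7, col=4)
  N (north): (row=7, col=4) -> (row=6, col=4)
  S (south): (row=6, col=4) -> (row=7, col=4)
  W (west): (row=7, col=4) -> (row=7, col=3)
  E (east): (row=7, col=3) -> (row=7, col=4)
  S (south): (row=7, col=4) -> (row=8, col=4)
  S (south): (row=8, col=4) -> (row=9, col=4)
Final: (row=9, col=4)

Answer: Final position: (row=9, col=4)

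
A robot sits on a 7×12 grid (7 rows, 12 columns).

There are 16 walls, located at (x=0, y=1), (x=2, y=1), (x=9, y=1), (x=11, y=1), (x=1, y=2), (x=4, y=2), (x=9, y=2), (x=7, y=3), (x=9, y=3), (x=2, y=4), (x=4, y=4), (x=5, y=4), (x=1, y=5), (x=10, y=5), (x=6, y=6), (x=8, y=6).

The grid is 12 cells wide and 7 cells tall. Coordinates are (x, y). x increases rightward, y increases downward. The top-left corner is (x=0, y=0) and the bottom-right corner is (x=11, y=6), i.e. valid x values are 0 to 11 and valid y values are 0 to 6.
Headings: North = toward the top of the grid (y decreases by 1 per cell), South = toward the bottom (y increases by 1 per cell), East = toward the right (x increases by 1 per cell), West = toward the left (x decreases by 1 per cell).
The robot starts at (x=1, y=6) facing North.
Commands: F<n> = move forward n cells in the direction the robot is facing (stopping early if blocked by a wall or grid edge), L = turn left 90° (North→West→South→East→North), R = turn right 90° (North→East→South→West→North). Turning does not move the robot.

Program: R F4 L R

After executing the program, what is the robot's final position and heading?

Start: (x=1, y=6), facing North
  R: turn right, now facing East
  F4: move forward 4, now at (x=5, y=6)
  L: turn left, now facing North
  R: turn right, now facing East
Final: (x=5, y=6), facing East

Answer: Final position: (x=5, y=6), facing East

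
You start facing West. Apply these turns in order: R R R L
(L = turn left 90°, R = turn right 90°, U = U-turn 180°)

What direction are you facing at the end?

Start: West
  R (right (90° clockwise)) -> North
  R (right (90° clockwise)) -> East
  R (right (90° clockwise)) -> South
  L (left (90° counter-clockwise)) -> East
Final: East

Answer: Final heading: East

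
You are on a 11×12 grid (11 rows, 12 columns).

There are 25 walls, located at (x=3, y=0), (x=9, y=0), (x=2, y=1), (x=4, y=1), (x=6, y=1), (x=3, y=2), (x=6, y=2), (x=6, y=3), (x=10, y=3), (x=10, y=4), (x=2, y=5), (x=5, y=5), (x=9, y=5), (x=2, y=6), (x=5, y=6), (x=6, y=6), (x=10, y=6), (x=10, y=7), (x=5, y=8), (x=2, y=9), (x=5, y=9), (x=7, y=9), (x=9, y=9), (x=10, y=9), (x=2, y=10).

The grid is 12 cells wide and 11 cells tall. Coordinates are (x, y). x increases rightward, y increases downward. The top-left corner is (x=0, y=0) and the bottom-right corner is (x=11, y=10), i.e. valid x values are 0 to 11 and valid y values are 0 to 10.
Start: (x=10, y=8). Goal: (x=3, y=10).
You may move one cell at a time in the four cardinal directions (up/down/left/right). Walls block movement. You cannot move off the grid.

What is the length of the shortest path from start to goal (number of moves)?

BFS from (x=10, y=8) until reaching (x=3, y=10):
  Distance 0: (x=10, y=8)
  Distance 1: (x=9, y=8), (x=11, y=8)
  Distance 2: (x=9, y=7), (x=11, y=7), (x=8, y=8), (x=11, y=9)
  Distance 3: (x=9, y=6), (x=11, y=6), (x=8, y=7), (x=7, y=8), (x=8, y=9), (x=11, y=10)
  Distance 4: (x=11, y=5), (x=8, y=6), (x=7, y=7), (x=6, y=8), (x=8, y=10), (x=10, y=10)
  Distance 5: (x=11, y=4), (x=8, y=5), (x=10, y=5), (x=7, y=6), (x=6, y=7), (x=6, y=9), (x=7, y=10), (x=9, y=10)
  Distance 6: (x=11, y=3), (x=8, y=4), (x=7, y=5), (x=5, y=7), (x=6, y=10)
  Distance 7: (x=11, y=2), (x=8, y=3), (x=7, y=4), (x=9, y=4), (x=6, y=5), (x=4, y=7), (x=5, y=10)
  Distance 8: (x=11, y=1), (x=8, y=2), (x=10, y=2), (x=7, y=3), (x=9, y=3), (x=6, y=4), (x=4, y=6), (x=3, y=7), (x=4, y=8), (x=4, y=10)
  Distance 9: (x=11, y=0), (x=8, y=1), (x=10, y=1), (x=7, y=2), (x=9, y=2), (x=5, y=4), (x=4, y=5), (x=3, y=6), (x=2, y=7), (x=3, y=8), (x=4, y=9), (x=3, y=10)  <- goal reached here
One shortest path (9 moves): (x=10, y=8) -> (x=9, y=8) -> (x=8, y=8) -> (x=7, y=8) -> (x=6, y=8) -> (x=6, y=9) -> (x=6, y=10) -> (x=5, y=10) -> (x=4, y=10) -> (x=3, y=10)

Answer: Shortest path length: 9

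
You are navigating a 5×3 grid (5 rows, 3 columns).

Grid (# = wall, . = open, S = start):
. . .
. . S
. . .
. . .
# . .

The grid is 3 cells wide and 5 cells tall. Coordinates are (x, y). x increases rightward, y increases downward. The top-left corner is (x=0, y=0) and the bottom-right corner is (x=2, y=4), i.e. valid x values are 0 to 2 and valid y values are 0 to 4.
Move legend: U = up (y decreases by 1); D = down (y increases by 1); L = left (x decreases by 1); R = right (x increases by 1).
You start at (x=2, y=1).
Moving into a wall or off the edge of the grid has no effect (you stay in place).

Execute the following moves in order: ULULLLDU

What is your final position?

Start: (x=2, y=1)
  U (up): (x=2, y=1) -> (x=2, y=0)
  L (left): (x=2, y=0) -> (x=1, y=0)
  U (up): blocked, stay at (x=1, y=0)
  L (left): (x=1, y=0) -> (x=0, y=0)
  L (left): blocked, stay at (x=0, y=0)
  L (left): blocked, stay at (x=0, y=0)
  D (down): (x=0, y=0) -> (x=0, y=1)
  U (up): (x=0, y=1) -> (x=0, y=0)
Final: (x=0, y=0)

Answer: Final position: (x=0, y=0)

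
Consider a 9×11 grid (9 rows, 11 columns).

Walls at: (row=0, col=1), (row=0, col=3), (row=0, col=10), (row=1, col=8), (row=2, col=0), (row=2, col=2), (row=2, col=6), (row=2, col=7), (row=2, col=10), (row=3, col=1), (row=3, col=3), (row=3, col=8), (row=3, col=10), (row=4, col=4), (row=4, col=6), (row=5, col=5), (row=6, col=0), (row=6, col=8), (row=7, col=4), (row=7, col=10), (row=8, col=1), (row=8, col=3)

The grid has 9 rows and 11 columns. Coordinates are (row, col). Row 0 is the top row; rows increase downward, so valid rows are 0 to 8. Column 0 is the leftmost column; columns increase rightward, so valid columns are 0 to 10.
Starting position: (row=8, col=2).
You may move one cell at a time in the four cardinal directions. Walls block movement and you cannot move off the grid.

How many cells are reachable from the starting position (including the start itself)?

BFS flood-fill from (row=8, col=2):
  Distance 0: (row=8, col=2)
  Distance 1: (row=7, col=2)
  Distance 2: (row=6, col=2), (row=7, col=1), (row=7, col=3)
  Distance 3: (row=5, col=2), (row=6, col=1), (row=6, col=3), (row=7, col=0)
  Distance 4: (row=4, col=2), (row=5, col=1), (row=5, col=3), (row=6, col=4), (row=8, col=0)
  Distance 5: (row=3, col=2), (row=4, col=1), (row=4, col=3), (row=5, col=0), (row=5, col=4), (row=6, col=5)
  Distance 6: (row=4, col=0), (row=6, col=6), (row=7, col=5)
  Distance 7: (row=3, col=0), (row=5, col=6), (row=6, col=7), (row=7, col=6), (row=8, col=5)
  Distance 8: (row=5, col=7), (row=7, col=7), (row=8, col=4), (row=8, col=6)
  Distance 9: (row=4, col=7), (row=5, col=8), (row=7, col=8), (row=8, col=7)
  Distance 10: (row=3, col=7), (row=4, col=8), (row=5, col=9), (row=7, col=9), (row=8, col=8)
  Distance 11: (row=3, col=6), (row=4, col=9), (row=5, col=10), (row=6, col=9), (row=8, col=9)
  Distance 12: (row=3, col=5), (row=3, col=9), (row=4, col=10), (row=6, col=10), (row=8, col=10)
  Distance 13: (row=2, col=5), (row=2, col=9), (row=3, col=4), (row=4, col=5)
  Distance 14: (row=1, col=5), (row=1, col=9), (row=2, col=4), (row=2, col=8)
  Distance 15: (row=0, col=5), (row=0, col=9), (row=1, col=4), (row=1, col=6), (row=1, col=10), (row=2, col=3)
  Distance 16: (row=0, col=4), (row=0, col=6), (row=0, col=8), (row=1, col=3), (row=1, col=7)
  Distance 17: (row=0, col=7), (row=1, col=2)
  Distance 18: (row=0, col=2), (row=1, col=1)
  Distance 19: (row=1, col=0), (row=2, col=1)
  Distance 20: (row=0, col=0)
Total reachable: 77 (grid has 77 open cells total)

Answer: Reachable cells: 77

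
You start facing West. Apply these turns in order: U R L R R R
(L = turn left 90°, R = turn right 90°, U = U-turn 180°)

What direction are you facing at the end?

Answer: Final heading: North

Derivation:
Start: West
  U (U-turn (180°)) -> East
  R (right (90° clockwise)) -> South
  L (left (90° counter-clockwise)) -> East
  R (right (90° clockwise)) -> South
  R (right (90° clockwise)) -> West
  R (right (90° clockwise)) -> North
Final: North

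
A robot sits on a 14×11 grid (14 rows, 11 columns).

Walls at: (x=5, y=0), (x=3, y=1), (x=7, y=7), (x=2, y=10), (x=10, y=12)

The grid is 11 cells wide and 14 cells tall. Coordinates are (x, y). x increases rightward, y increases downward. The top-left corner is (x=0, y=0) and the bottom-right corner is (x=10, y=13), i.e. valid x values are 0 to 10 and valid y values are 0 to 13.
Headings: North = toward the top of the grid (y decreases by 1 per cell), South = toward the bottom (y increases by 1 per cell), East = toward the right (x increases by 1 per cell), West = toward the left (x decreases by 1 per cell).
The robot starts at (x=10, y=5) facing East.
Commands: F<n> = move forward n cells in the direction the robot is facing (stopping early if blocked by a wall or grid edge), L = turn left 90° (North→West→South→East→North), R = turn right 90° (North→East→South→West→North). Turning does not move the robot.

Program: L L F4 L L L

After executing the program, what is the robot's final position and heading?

Start: (x=10, y=5), facing East
  L: turn left, now facing North
  L: turn left, now facing West
  F4: move forward 4, now at (x=6, y=5)
  L: turn left, now facing South
  L: turn left, now facing East
  L: turn left, now facing North
Final: (x=6, y=5), facing North

Answer: Final position: (x=6, y=5), facing North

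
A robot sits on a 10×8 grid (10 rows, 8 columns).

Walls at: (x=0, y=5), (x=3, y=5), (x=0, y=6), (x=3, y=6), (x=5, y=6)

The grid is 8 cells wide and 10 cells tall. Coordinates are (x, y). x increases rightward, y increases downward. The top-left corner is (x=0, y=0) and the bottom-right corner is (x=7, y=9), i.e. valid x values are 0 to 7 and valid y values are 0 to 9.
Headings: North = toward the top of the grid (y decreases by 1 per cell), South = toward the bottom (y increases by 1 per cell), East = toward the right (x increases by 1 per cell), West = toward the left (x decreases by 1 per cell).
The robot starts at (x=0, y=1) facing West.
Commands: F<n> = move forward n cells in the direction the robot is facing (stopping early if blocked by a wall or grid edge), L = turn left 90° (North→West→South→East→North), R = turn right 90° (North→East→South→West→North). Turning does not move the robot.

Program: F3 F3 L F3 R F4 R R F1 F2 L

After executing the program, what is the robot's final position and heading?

Start: (x=0, y=1), facing West
  F3: move forward 0/3 (blocked), now at (x=0, y=1)
  F3: move forward 0/3 (blocked), now at (x=0, y=1)
  L: turn left, now facing South
  F3: move forward 3, now at (x=0, y=4)
  R: turn right, now facing West
  F4: move forward 0/4 (blocked), now at (x=0, y=4)
  R: turn right, now facing North
  R: turn right, now facing East
  F1: move forward 1, now at (x=1, y=4)
  F2: move forward 2, now at (x=3, y=4)
  L: turn left, now facing North
Final: (x=3, y=4), facing North

Answer: Final position: (x=3, y=4), facing North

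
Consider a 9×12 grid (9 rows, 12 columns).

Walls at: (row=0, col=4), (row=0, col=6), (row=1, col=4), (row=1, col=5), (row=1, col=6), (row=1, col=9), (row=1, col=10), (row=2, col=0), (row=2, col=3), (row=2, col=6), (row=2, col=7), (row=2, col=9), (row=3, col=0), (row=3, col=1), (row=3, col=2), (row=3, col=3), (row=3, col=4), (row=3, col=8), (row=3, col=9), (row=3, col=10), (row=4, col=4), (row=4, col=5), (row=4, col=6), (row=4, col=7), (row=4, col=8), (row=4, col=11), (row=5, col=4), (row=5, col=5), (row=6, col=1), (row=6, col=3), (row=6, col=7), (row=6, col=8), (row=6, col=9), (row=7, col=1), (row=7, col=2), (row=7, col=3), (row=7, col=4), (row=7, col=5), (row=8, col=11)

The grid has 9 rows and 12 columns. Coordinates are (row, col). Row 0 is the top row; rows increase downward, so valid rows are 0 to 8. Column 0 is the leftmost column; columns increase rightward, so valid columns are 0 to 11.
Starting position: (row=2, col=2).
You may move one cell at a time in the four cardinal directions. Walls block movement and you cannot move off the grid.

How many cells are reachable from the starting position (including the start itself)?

BFS flood-fill from (row=2, col=2):
  Distance 0: (row=2, col=2)
  Distance 1: (row=1, col=2), (row=2, col=1)
  Distance 2: (row=0, col=2), (row=1, col=1), (row=1, col=3)
  Distance 3: (row=0, col=1), (row=0, col=3), (row=1, col=0)
  Distance 4: (row=0, col=0)
Total reachable: 10 (grid has 69 open cells total)

Answer: Reachable cells: 10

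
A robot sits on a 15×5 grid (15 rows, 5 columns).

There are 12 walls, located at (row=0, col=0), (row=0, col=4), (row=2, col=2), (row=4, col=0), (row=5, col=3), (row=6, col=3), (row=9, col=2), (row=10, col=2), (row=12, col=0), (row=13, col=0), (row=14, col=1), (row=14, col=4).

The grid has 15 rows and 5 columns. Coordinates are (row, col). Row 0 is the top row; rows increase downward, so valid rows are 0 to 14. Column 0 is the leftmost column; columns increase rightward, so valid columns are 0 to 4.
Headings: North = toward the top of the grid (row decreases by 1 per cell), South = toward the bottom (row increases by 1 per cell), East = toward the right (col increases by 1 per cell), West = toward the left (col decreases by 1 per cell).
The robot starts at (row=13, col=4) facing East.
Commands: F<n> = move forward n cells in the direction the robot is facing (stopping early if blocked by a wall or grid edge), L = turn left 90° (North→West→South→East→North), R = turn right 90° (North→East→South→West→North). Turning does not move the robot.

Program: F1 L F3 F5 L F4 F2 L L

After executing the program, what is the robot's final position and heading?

Start: (row=13, col=4), facing East
  F1: move forward 0/1 (blocked), now at (row=13, col=4)
  L: turn left, now facing North
  F3: move forward 3, now at (row=10, col=4)
  F5: move forward 5, now at (row=5, col=4)
  L: turn left, now facing West
  F4: move forward 0/4 (blocked), now at (row=5, col=4)
  F2: move forward 0/2 (blocked), now at (row=5, col=4)
  L: turn left, now facing South
  L: turn left, now facing East
Final: (row=5, col=4), facing East

Answer: Final position: (row=5, col=4), facing East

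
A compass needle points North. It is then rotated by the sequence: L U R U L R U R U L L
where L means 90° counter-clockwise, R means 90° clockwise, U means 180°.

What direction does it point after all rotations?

Answer: Final heading: West

Derivation:
Start: North
  L (left (90° counter-clockwise)) -> West
  U (U-turn (180°)) -> East
  R (right (90° clockwise)) -> South
  U (U-turn (180°)) -> North
  L (left (90° counter-clockwise)) -> West
  R (right (90° clockwise)) -> North
  U (U-turn (180°)) -> South
  R (right (90° clockwise)) -> West
  U (U-turn (180°)) -> East
  L (left (90° counter-clockwise)) -> North
  L (left (90° counter-clockwise)) -> West
Final: West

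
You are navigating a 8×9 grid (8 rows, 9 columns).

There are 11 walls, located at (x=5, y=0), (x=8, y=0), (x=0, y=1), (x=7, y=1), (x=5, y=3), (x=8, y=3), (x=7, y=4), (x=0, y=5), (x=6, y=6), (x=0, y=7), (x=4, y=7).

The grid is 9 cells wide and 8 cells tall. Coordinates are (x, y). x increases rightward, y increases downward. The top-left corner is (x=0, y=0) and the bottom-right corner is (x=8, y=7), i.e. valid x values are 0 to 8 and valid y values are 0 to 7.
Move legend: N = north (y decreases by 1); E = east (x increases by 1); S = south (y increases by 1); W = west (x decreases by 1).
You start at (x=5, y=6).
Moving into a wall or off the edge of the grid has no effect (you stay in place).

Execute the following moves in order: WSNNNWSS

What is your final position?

Answer: Final position: (x=3, y=5)

Derivation:
Start: (x=5, y=6)
  W (west): (x=5, y=6) -> (x=4, y=6)
  S (south): blocked, stay at (x=4, y=6)
  N (north): (x=4, y=6) -> (x=4, y=5)
  N (north): (x=4, y=5) -> (x=4, y=4)
  N (north): (x=4, y=4) -> (x=4, y=3)
  W (west): (x=4, y=3) -> (x=3, y=3)
  S (south): (x=3, y=3) -> (x=3, y=4)
  S (south): (x=3, y=4) -> (x=3, y=5)
Final: (x=3, y=5)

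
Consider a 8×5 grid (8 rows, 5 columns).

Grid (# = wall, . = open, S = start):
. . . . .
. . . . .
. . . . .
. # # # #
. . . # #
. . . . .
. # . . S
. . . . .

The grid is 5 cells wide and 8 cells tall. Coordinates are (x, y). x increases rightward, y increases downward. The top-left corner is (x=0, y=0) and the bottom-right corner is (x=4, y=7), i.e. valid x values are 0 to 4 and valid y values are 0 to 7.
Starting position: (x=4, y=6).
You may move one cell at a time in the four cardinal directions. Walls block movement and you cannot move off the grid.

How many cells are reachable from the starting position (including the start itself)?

Answer: Reachable cells: 33

Derivation:
BFS flood-fill from (x=4, y=6):
  Distance 0: (x=4, y=6)
  Distance 1: (x=4, y=5), (x=3, y=6), (x=4, y=7)
  Distance 2: (x=3, y=5), (x=2, y=6), (x=3, y=7)
  Distance 3: (x=2, y=5), (x=2, y=7)
  Distance 4: (x=2, y=4), (x=1, y=5), (x=1, y=7)
  Distance 5: (x=1, y=4), (x=0, y=5), (x=0, y=7)
  Distance 6: (x=0, y=4), (x=0, y=6)
  Distance 7: (x=0, y=3)
  Distance 8: (x=0, y=2)
  Distance 9: (x=0, y=1), (x=1, y=2)
  Distance 10: (x=0, y=0), (x=1, y=1), (x=2, y=2)
  Distance 11: (x=1, y=0), (x=2, y=1), (x=3, y=2)
  Distance 12: (x=2, y=0), (x=3, y=1), (x=4, y=2)
  Distance 13: (x=3, y=0), (x=4, y=1)
  Distance 14: (x=4, y=0)
Total reachable: 33 (grid has 33 open cells total)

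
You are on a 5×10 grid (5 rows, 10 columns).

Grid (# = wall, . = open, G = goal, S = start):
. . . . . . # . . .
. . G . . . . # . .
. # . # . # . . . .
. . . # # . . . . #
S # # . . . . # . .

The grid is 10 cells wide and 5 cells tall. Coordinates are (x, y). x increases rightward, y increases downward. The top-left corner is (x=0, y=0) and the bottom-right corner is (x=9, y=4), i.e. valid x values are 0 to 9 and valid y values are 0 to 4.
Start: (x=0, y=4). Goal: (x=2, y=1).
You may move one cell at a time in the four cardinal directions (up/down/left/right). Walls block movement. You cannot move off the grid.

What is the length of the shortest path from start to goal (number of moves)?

Answer: Shortest path length: 5

Derivation:
BFS from (x=0, y=4) until reaching (x=2, y=1):
  Distance 0: (x=0, y=4)
  Distance 1: (x=0, y=3)
  Distance 2: (x=0, y=2), (x=1, y=3)
  Distance 3: (x=0, y=1), (x=2, y=3)
  Distance 4: (x=0, y=0), (x=1, y=1), (x=2, y=2)
  Distance 5: (x=1, y=0), (x=2, y=1)  <- goal reached here
One shortest path (5 moves): (x=0, y=4) -> (x=0, y=3) -> (x=1, y=3) -> (x=2, y=3) -> (x=2, y=2) -> (x=2, y=1)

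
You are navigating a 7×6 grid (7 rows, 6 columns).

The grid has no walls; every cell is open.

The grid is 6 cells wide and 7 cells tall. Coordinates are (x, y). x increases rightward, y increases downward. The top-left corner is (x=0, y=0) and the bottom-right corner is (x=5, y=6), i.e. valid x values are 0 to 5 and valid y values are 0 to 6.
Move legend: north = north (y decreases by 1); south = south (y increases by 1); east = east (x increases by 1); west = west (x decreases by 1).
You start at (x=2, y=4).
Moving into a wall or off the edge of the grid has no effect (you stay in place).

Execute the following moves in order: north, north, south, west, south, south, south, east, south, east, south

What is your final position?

Answer: Final position: (x=3, y=6)

Derivation:
Start: (x=2, y=4)
  north (north): (x=2, y=4) -> (x=2, y=3)
  north (north): (x=2, y=3) -> (x=2, y=2)
  south (south): (x=2, y=2) -> (x=2, y=3)
  west (west): (x=2, y=3) -> (x=1, y=3)
  south (south): (x=1, y=3) -> (x=1, y=4)
  south (south): (x=1, y=4) -> (x=1, y=5)
  south (south): (x=1, y=5) -> (x=1, y=6)
  east (east): (x=1, y=6) -> (x=2, y=6)
  south (south): blocked, stay at (x=2, y=6)
  east (east): (x=2, y=6) -> (x=3, y=6)
  south (south): blocked, stay at (x=3, y=6)
Final: (x=3, y=6)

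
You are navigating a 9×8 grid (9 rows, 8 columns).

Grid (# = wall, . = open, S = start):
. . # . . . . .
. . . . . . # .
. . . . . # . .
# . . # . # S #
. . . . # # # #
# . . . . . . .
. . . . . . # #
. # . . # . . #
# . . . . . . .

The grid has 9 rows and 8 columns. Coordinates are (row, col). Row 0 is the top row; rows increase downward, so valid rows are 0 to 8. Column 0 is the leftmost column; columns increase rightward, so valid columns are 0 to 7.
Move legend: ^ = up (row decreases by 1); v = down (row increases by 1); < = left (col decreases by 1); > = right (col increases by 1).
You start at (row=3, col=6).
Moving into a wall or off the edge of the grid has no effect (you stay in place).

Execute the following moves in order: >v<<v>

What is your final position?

Start: (row=3, col=6)
  > (right): blocked, stay at (row=3, col=6)
  v (down): blocked, stay at (row=3, col=6)
  < (left): blocked, stay at (row=3, col=6)
  < (left): blocked, stay at (row=3, col=6)
  v (down): blocked, stay at (row=3, col=6)
  > (right): blocked, stay at (row=3, col=6)
Final: (row=3, col=6)

Answer: Final position: (row=3, col=6)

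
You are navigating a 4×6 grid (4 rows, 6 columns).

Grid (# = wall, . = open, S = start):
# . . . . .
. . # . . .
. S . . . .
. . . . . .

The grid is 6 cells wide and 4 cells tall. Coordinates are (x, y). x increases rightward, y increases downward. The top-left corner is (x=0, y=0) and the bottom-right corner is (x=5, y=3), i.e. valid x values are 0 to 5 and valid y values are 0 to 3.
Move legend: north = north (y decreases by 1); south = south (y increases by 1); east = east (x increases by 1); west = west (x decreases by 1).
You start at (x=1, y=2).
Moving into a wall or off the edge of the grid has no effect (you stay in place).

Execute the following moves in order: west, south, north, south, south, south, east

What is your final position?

Start: (x=1, y=2)
  west (west): (x=1, y=2) -> (x=0, y=2)
  south (south): (x=0, y=2) -> (x=0, y=3)
  north (north): (x=0, y=3) -> (x=0, y=2)
  south (south): (x=0, y=2) -> (x=0, y=3)
  south (south): blocked, stay at (x=0, y=3)
  south (south): blocked, stay at (x=0, y=3)
  east (east): (x=0, y=3) -> (x=1, y=3)
Final: (x=1, y=3)

Answer: Final position: (x=1, y=3)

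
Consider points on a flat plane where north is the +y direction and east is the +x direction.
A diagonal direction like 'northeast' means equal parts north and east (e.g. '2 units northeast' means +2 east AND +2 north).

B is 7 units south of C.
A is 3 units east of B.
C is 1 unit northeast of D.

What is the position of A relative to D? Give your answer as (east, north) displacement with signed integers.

Place D at the origin (east=0, north=0).
  C is 1 unit northeast of D: delta (east=+1, north=+1); C at (east=1, north=1).
  B is 7 units south of C: delta (east=+0, north=-7); B at (east=1, north=-6).
  A is 3 units east of B: delta (east=+3, north=+0); A at (east=4, north=-6).
Therefore A relative to D: (east=4, north=-6).

Answer: A is at (east=4, north=-6) relative to D.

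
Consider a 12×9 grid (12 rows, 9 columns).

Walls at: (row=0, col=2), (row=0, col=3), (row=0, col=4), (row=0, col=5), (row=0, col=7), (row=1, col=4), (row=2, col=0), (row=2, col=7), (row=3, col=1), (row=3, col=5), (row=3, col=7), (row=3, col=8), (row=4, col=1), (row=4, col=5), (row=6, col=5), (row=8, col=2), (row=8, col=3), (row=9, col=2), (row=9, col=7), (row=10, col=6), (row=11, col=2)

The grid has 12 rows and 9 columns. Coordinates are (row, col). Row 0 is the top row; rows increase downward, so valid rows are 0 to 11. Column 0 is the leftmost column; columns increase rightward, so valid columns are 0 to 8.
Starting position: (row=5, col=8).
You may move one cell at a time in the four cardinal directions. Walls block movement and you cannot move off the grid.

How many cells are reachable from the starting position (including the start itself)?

Answer: Reachable cells: 87

Derivation:
BFS flood-fill from (row=5, col=8):
  Distance 0: (row=5, col=8)
  Distance 1: (row=4, col=8), (row=5, col=7), (row=6, col=8)
  Distance 2: (row=4, col=7), (row=5, col=6), (row=6, col=7), (row=7, col=8)
  Distance 3: (row=4, col=6), (row=5, col=5), (row=6, col=6), (row=7, col=7), (row=8, col=8)
  Distance 4: (row=3, col=6), (row=5, col=4), (row=7, col=6), (row=8, col=7), (row=9, col=8)
  Distance 5: (row=2, col=6), (row=4, col=4), (row=5, col=3), (row=6, col=4), (row=7, col=5), (row=8, col=6), (row=10, col=8)
  Distance 6: (row=1, col=6), (row=2, col=5), (row=3, col=4), (row=4, col=3), (row=5, col=2), (row=6, col=3), (row=7, col=4), (row=8, col=5), (row=9, col=6), (row=10, col=7), (row=11, col=8)
  Distance 7: (row=0, col=6), (row=1, col=5), (row=1, col=7), (row=2, col=4), (row=3, col=3), (row=4, col=2), (row=5, col=1), (row=6, col=2), (row=7, col=3), (row=8, col=4), (row=9, col=5), (row=11, col=7)
  Distance 8: (row=1, col=8), (row=2, col=3), (row=3, col=2), (row=5, col=0), (row=6, col=1), (row=7, col=2), (row=9, col=4), (row=10, col=5), (row=11, col=6)
  Distance 9: (row=0, col=8), (row=1, col=3), (row=2, col=2), (row=2, col=8), (row=4, col=0), (row=6, col=0), (row=7, col=1), (row=9, col=3), (row=10, col=4), (row=11, col=5)
  Distance 10: (row=1, col=2), (row=2, col=1), (row=3, col=0), (row=7, col=0), (row=8, col=1), (row=10, col=3), (row=11, col=4)
  Distance 11: (row=1, col=1), (row=8, col=0), (row=9, col=1), (row=10, col=2), (row=11, col=3)
  Distance 12: (row=0, col=1), (row=1, col=0), (row=9, col=0), (row=10, col=1)
  Distance 13: (row=0, col=0), (row=10, col=0), (row=11, col=1)
  Distance 14: (row=11, col=0)
Total reachable: 87 (grid has 87 open cells total)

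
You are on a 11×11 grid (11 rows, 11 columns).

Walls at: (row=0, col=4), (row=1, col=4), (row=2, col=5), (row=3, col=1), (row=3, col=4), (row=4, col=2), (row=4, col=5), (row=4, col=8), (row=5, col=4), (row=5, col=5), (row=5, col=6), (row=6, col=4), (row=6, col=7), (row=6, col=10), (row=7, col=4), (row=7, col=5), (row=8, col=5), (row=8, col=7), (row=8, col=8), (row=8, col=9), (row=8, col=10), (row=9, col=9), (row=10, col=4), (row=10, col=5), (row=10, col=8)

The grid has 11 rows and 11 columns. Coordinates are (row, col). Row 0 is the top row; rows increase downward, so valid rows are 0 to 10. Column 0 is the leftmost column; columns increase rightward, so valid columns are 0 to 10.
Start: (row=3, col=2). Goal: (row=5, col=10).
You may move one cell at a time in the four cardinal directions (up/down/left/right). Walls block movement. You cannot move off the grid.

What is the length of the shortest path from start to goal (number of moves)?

Answer: Shortest path length: 18

Derivation:
BFS from (row=3, col=2) until reaching (row=5, col=10):
  Distance 0: (row=3, col=2)
  Distance 1: (row=2, col=2), (row=3, col=3)
  Distance 2: (row=1, col=2), (row=2, col=1), (row=2, col=3), (row=4, col=3)
  Distance 3: (row=0, col=2), (row=1, col=1), (row=1, col=3), (row=2, col=0), (row=2, col=4), (row=4, col=4), (row=5, col=3)
  Distance 4: (row=0, col=1), (row=0, col=3), (row=1, col=0), (row=3, col=0), (row=5, col=2), (row=6, col=3)
  Distance 5: (row=0, col=0), (row=4, col=0), (row=5, col=1), (row=6, col=2), (row=7, col=3)
  Distance 6: (row=4, col=1), (row=5, col=0), (row=6, col=1), (row=7, col=2), (row=8, col=3)
  Distance 7: (row=6, col=0), (row=7, col=1), (row=8, col=2), (row=8, col=4), (row=9, col=3)
  Distance 8: (row=7, col=0), (row=8, col=1), (row=9, col=2), (row=9, col=4), (row=10, col=3)
  Distance 9: (row=8, col=0), (row=9, col=1), (row=9, col=5), (row=10, col=2)
  Distance 10: (row=9, col=0), (row=9, col=6), (row=10, col=1)
  Distance 11: (row=8, col=6), (row=9, col=7), (row=10, col=0), (row=10, col=6)
  Distance 12: (row=7, col=6), (row=9, col=8), (row=10, col=7)
  Distance 13: (row=6, col=6), (row=7, col=7)
  Distance 14: (row=6, col=5), (row=7, col=8)
  Distance 15: (row=6, col=8), (row=7, col=9)
  Distance 16: (row=5, col=8), (row=6, col=9), (row=7, col=10)
  Distance 17: (row=5, col=7), (row=5, col=9)
  Distance 18: (row=4, col=7), (row=4, col=9), (row=5, col=10)  <- goal reached here
One shortest path (18 moves): (row=3, col=2) -> (row=3, col=3) -> (row=4, col=3) -> (row=5, col=3) -> (row=6, col=3) -> (row=7, col=3) -> (row=8, col=3) -> (row=8, col=4) -> (row=9, col=4) -> (row=9, col=5) -> (row=9, col=6) -> (row=8, col=6) -> (row=7, col=6) -> (row=7, col=7) -> (row=7, col=8) -> (row=7, col=9) -> (row=6, col=9) -> (row=5, col=9) -> (row=5, col=10)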